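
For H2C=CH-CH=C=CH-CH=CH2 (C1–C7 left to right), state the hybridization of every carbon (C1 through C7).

C1 sp2, C2 sp2, C3 sp2, C4 sp, C5 sp2, C6 sp2, C7 sp2

C1: 3 σ bonds, plus one π bond — 3 electron domains, sp2.
C2 (3 σ bonds, plus one π bond) has steric number 3: sp2.
C3 is sp2: 3 σ bonds, plus one π bond, 3 electron-density regions.
C4 is sp: 2 σ bonds, plus two π bonds, 2 electron-density regions.
C5 carries 3 σ bonds, plus one π bond, giving a steric number of 3, so it is sp2.
C6 carries 3 σ bonds, plus one π bond, giving a steric number of 3, so it is sp2.
C7: 3 σ bonds, plus one π bond — 3 electron domains, sp2.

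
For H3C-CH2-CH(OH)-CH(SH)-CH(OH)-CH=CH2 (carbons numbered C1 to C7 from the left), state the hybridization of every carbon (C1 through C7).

C1 sp3, C2 sp3, C3 sp3, C4 sp3, C5 sp3, C6 sp2, C7 sp2

C1 (4 σ bonds) has steric number 4: sp3.
C2: 4 σ bonds; 4 regions of electron density → sp3.
C3 carries 4 σ bonds, giving a steric number of 4, so it is sp3.
C4 has 4 σ bonds: steric number 4 → sp3.
C5 — 4 σ bonds. Steric number 4, so sp3.
C6: 3 σ bonds, plus one π bond — 3 electron domains, sp2.
C7: 3 σ bonds, plus one π bond — 3 electron domains, sp2.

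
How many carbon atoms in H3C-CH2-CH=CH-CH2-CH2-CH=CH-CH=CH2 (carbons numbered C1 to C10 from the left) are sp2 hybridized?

6

C1: sp3
C2: sp3
C3: sp2 ✓
C4: sp2 ✓
C5: sp3
C6: sp3
C7: sp2 ✓
C8: sp2 ✓
C9: sp2 ✓
C10: sp2 ✓
C3, C4, C7, C8, C9, C10 → 6 sp2 carbons.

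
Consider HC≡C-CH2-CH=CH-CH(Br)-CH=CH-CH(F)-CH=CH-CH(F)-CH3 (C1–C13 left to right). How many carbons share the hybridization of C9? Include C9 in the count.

C9 is sp3 (only σ bonds).
C1: sp
C2: sp
C3: sp3 ✓
C4: sp2
C5: sp2
C6: sp3 ✓
C7: sp2
C8: sp2
C9: sp3 ✓
C10: sp2
C11: sp2
C12: sp3 ✓
C13: sp3 ✓
5 carbons are sp3.

5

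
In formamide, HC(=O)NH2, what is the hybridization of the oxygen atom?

The oxygen atom is sp2: 1 σ bond and 2 lone pairs, plus one π bond, 3 electron-density regions.

sp²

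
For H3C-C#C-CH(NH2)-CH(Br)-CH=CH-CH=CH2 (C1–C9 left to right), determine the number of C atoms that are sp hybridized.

2

C1: sp3
C2: sp ✓
C3: sp ✓
C4: sp3
C5: sp3
C6: sp2
C7: sp2
C8: sp2
C9: sp2
C2, C3 → 2 sp carbons.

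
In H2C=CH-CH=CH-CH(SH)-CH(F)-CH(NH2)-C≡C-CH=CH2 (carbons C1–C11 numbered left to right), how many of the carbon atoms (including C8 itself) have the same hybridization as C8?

C8 is sp (two π bonds).
C1: sp2
C2: sp2
C3: sp2
C4: sp2
C5: sp3
C6: sp3
C7: sp3
C8: sp ✓
C9: sp ✓
C10: sp2
C11: sp2
2 carbons are sp.

2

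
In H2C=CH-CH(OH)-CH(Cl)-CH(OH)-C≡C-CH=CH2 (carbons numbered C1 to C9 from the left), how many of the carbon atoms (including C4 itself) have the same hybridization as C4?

C4 is sp3 (only σ bonds).
C1: sp2
C2: sp2
C3: sp3 ✓
C4: sp3 ✓
C5: sp3 ✓
C6: sp
C7: sp
C8: sp2
C9: sp2
3 carbons are sp3.

3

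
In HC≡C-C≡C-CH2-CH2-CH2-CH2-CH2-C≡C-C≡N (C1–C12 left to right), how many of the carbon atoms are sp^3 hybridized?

C1: sp
C2: sp
C3: sp
C4: sp
C5: sp3 ✓
C6: sp3 ✓
C7: sp3 ✓
C8: sp3 ✓
C9: sp3 ✓
C10: sp
C11: sp
C12: sp
C5, C6, C7, C8, C9 → 5 sp3 carbons.

5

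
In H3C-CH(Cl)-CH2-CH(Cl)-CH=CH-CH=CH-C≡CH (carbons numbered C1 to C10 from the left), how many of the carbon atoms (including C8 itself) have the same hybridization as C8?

4

C8 is sp2 (one π bond).
C1: sp3
C2: sp3
C3: sp3
C4: sp3
C5: sp2 ✓
C6: sp2 ✓
C7: sp2 ✓
C8: sp2 ✓
C9: sp
C10: sp
4 carbons are sp2.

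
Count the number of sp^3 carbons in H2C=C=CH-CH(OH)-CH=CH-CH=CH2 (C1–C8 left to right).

1

C1: sp2
C2: sp
C3: sp2
C4: sp3 ✓
C5: sp2
C6: sp2
C7: sp2
C8: sp2
C4 → 1 sp3 carbon.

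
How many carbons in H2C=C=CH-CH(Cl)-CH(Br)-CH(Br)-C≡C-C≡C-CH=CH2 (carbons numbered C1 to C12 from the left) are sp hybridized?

C1: sp2
C2: sp ✓
C3: sp2
C4: sp3
C5: sp3
C6: sp3
C7: sp ✓
C8: sp ✓
C9: sp ✓
C10: sp ✓
C11: sp2
C12: sp2
C2, C7, C8, C9, C10 → 5 sp carbons.

5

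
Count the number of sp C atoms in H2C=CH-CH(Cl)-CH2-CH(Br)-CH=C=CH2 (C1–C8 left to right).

C1: sp2
C2: sp2
C3: sp3
C4: sp3
C5: sp3
C6: sp2
C7: sp ✓
C8: sp2
C7 → 1 sp carbon.

1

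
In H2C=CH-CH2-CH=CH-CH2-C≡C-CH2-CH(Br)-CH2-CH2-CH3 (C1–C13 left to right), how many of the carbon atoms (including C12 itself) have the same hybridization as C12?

7

C12 is sp3 (only σ bonds).
C1: sp2
C2: sp2
C3: sp3 ✓
C4: sp2
C5: sp2
C6: sp3 ✓
C7: sp
C8: sp
C9: sp3 ✓
C10: sp3 ✓
C11: sp3 ✓
C12: sp3 ✓
C13: sp3 ✓
7 carbons are sp3.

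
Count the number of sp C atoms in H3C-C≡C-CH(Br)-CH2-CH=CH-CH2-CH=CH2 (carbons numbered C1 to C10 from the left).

2

C1: sp3
C2: sp ✓
C3: sp ✓
C4: sp3
C5: sp3
C6: sp2
C7: sp2
C8: sp3
C9: sp2
C10: sp2
C2, C3 → 2 sp carbons.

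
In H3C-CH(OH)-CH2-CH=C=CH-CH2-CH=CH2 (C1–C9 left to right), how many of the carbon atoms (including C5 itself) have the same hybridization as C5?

C5 is sp (two π bonds).
C1: sp3
C2: sp3
C3: sp3
C4: sp2
C5: sp ✓
C6: sp2
C7: sp3
C8: sp2
C9: sp2
1 carbon is sp.

1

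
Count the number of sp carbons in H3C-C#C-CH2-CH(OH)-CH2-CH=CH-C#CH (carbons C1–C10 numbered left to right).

4

C1: sp3
C2: sp ✓
C3: sp ✓
C4: sp3
C5: sp3
C6: sp3
C7: sp2
C8: sp2
C9: sp ✓
C10: sp ✓
C2, C3, C9, C10 → 4 sp carbons.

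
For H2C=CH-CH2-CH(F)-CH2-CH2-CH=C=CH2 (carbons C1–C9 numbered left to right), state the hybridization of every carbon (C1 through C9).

C1 has 3 σ bonds, plus one π bond: steric number 3 → sp2.
C2 has 3 σ bonds, plus one π bond: steric number 3 → sp2.
C3: 4 σ bonds; 4 regions of electron density → sp3.
C4 — 4 σ bonds. Steric number 4, so sp3.
C5 — 4 σ bonds. Steric number 4, so sp3.
C6 is sp3: 4 σ bonds, 4 electron-density regions.
C7: 3 σ bonds, plus one π bond; 3 regions of electron density → sp2.
C8 has 2 σ bonds, plus two π bonds: steric number 2 → sp.
C9: 3 σ bonds, plus one π bond; 3 regions of electron density → sp2.

C1 sp2, C2 sp2, C3 sp3, C4 sp3, C5 sp3, C6 sp3, C7 sp2, C8 sp, C9 sp2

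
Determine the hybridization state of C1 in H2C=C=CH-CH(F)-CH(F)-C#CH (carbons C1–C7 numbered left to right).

sp²

C1: 3 σ bonds, plus one π bond — 3 electron domains, sp2.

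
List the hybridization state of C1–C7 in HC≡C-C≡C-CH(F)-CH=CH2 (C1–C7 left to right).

C1 has 2 σ bonds, plus two π bonds: steric number 2 → sp.
C2 is sp: 2 σ bonds, plus two π bonds, 2 electron-density regions.
C3 — 2 σ bonds, plus two π bonds. Steric number 2, so sp.
C4: 2 σ bonds, plus two π bonds — 2 electron domains, sp.
C5 has 4 σ bonds: steric number 4 → sp3.
C6 (3 σ bonds, plus one π bond) has steric number 3: sp2.
C7: 3 σ bonds, plus one π bond — 3 electron domains, sp2.

C1 sp, C2 sp, C3 sp, C4 sp, C5 sp3, C6 sp2, C7 sp2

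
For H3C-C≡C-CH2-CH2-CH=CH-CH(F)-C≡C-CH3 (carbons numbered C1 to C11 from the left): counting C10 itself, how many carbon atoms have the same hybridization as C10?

C10 is sp (two π bonds).
C1: sp3
C2: sp ✓
C3: sp ✓
C4: sp3
C5: sp3
C6: sp2
C7: sp2
C8: sp3
C9: sp ✓
C10: sp ✓
C11: sp3
4 carbons are sp.

4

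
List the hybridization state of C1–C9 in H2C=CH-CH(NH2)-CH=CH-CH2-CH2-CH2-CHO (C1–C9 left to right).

C1 sp2, C2 sp2, C3 sp3, C4 sp2, C5 sp2, C6 sp3, C7 sp3, C8 sp3, C9 sp2

C1 carries 3 σ bonds, plus one π bond, giving a steric number of 3, so it is sp2.
C2 (3 σ bonds, plus one π bond) has steric number 3: sp2.
C3 has 4 σ bonds: steric number 4 → sp3.
C4 has 3 σ bonds, plus one π bond: steric number 3 → sp2.
C5 (3 σ bonds, plus one π bond) has steric number 3: sp2.
C6 has 4 σ bonds: steric number 4 → sp3.
C7: 4 σ bonds; 4 regions of electron density → sp3.
C8 is sp3: 4 σ bonds, 4 electron-density regions.
C9: 3 σ bonds, plus one π bond — 3 electron domains, sp2.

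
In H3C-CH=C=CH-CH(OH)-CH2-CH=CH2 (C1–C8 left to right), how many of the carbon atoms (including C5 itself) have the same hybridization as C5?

C5 is sp3 (only σ bonds).
C1: sp3 ✓
C2: sp2
C3: sp
C4: sp2
C5: sp3 ✓
C6: sp3 ✓
C7: sp2
C8: sp2
3 carbons are sp3.

3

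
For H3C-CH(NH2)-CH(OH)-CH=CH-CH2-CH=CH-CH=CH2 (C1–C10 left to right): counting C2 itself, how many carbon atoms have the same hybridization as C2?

C2 is sp3 (only σ bonds).
C1: sp3 ✓
C2: sp3 ✓
C3: sp3 ✓
C4: sp2
C5: sp2
C6: sp3 ✓
C7: sp2
C8: sp2
C9: sp2
C10: sp2
4 carbons are sp3.

4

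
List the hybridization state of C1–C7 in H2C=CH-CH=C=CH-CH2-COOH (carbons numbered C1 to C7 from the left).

C1 sp2, C2 sp2, C3 sp2, C4 sp, C5 sp2, C6 sp3, C7 sp2

C1 — 3 σ bonds, plus one π bond. Steric number 3, so sp2.
C2: 3 σ bonds, plus one π bond; 3 regions of electron density → sp2.
C3 — 3 σ bonds, plus one π bond. Steric number 3, so sp2.
C4 has 2 σ bonds, plus two π bonds: steric number 2 → sp.
C5 has 3 σ bonds, plus one π bond: steric number 3 → sp2.
C6: 4 σ bonds; 4 regions of electron density → sp3.
C7: 3 σ bonds, plus one π bond — 3 electron domains, sp2.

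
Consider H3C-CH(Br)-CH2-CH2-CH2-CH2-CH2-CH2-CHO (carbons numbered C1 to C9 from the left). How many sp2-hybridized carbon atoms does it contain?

1

C1: sp3
C2: sp3
C3: sp3
C4: sp3
C5: sp3
C6: sp3
C7: sp3
C8: sp3
C9: sp2 ✓
C9 → 1 sp2 carbon.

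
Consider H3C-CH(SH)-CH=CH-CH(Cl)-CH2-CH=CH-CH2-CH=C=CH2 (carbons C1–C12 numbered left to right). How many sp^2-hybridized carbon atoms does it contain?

6

C1: sp3
C2: sp3
C3: sp2 ✓
C4: sp2 ✓
C5: sp3
C6: sp3
C7: sp2 ✓
C8: sp2 ✓
C9: sp3
C10: sp2 ✓
C11: sp
C12: sp2 ✓
C3, C4, C7, C8, C10, C12 → 6 sp2 carbons.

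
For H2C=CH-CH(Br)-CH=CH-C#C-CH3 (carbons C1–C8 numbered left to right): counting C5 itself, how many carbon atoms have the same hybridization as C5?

4

C5 is sp2 (one π bond).
C1: sp2 ✓
C2: sp2 ✓
C3: sp3
C4: sp2 ✓
C5: sp2 ✓
C6: sp
C7: sp
C8: sp3
4 carbons are sp2.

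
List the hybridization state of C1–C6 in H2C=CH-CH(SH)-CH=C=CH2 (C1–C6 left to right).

C1 — 3 σ bonds, plus one π bond. Steric number 3, so sp2.
C2: 3 σ bonds, plus one π bond; 3 regions of electron density → sp2.
C3: 4 σ bonds — 4 electron domains, sp3.
C4 carries 3 σ bonds, plus one π bond, giving a steric number of 3, so it is sp2.
C5 (2 σ bonds, plus two π bonds) has steric number 2: sp.
C6 — 3 σ bonds, plus one π bond. Steric number 3, so sp2.

C1 sp2, C2 sp2, C3 sp3, C4 sp2, C5 sp, C6 sp2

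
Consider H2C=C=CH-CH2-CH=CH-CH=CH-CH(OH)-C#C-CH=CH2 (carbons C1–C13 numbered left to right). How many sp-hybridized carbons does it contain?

3

C1: sp2
C2: sp ✓
C3: sp2
C4: sp3
C5: sp2
C6: sp2
C7: sp2
C8: sp2
C9: sp3
C10: sp ✓
C11: sp ✓
C12: sp2
C13: sp2
C2, C10, C11 → 3 sp carbons.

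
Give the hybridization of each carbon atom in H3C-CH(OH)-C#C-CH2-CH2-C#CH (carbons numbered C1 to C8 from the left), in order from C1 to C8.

C1 is sp3: 4 σ bonds, 4 electron-density regions.
C2: 4 σ bonds; 4 regions of electron density → sp3.
C3: 2 σ bonds, plus two π bonds — 2 electron domains, sp.
C4 carries 2 σ bonds, plus two π bonds, giving a steric number of 2, so it is sp.
C5 carries 4 σ bonds, giving a steric number of 4, so it is sp3.
C6: 4 σ bonds; 4 regions of electron density → sp3.
C7 has 2 σ bonds, plus two π bonds: steric number 2 → sp.
C8 has 2 σ bonds, plus two π bonds: steric number 2 → sp.

C1 sp3, C2 sp3, C3 sp, C4 sp, C5 sp3, C6 sp3, C7 sp, C8 sp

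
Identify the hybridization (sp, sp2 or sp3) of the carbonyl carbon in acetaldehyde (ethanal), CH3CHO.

The carbonyl carbon carries 3 σ bonds, plus one π bond, giving a steric number of 3, so it is sp2.

sp²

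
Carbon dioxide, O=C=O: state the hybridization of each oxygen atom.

One σ bond + two lone pairs = steric number 3 → sp2.

sp²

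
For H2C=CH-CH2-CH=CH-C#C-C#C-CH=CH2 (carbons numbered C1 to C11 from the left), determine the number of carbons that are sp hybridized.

4

C1: sp2
C2: sp2
C3: sp3
C4: sp2
C5: sp2
C6: sp ✓
C7: sp ✓
C8: sp ✓
C9: sp ✓
C10: sp2
C11: sp2
C6, C7, C8, C9 → 4 sp carbons.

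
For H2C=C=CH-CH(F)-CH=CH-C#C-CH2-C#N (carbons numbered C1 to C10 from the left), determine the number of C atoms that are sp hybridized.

C1: sp2
C2: sp ✓
C3: sp2
C4: sp3
C5: sp2
C6: sp2
C7: sp ✓
C8: sp ✓
C9: sp3
C10: sp ✓
C2, C7, C8, C10 → 4 sp carbons.

4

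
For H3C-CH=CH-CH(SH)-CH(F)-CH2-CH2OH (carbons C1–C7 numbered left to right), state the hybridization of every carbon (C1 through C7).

C1 (4 σ bonds) has steric number 4: sp3.
C2 is sp2: 3 σ bonds, plus one π bond, 3 electron-density regions.
C3 (3 σ bonds, plus one π bond) has steric number 3: sp2.
C4 has 4 σ bonds: steric number 4 → sp3.
C5 — 4 σ bonds. Steric number 4, so sp3.
C6 has 4 σ bonds: steric number 4 → sp3.
C7: 4 σ bonds — 4 electron domains, sp3.

C1 sp3, C2 sp2, C3 sp2, C4 sp3, C5 sp3, C6 sp3, C7 sp3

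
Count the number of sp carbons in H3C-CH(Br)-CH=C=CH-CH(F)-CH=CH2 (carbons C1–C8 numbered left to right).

1

C1: sp3
C2: sp3
C3: sp2
C4: sp ✓
C5: sp2
C6: sp3
C7: sp2
C8: sp2
C4 → 1 sp carbon.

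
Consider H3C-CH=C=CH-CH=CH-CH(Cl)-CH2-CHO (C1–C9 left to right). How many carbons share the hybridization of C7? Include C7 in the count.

C7 is sp3 (only σ bonds).
C1: sp3 ✓
C2: sp2
C3: sp
C4: sp2
C5: sp2
C6: sp2
C7: sp3 ✓
C8: sp3 ✓
C9: sp2
3 carbons are sp3.

3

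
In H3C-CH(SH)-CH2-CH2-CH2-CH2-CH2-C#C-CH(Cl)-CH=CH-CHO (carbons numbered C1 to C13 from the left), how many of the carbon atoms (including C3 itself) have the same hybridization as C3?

8

C3 is sp3 (only σ bonds).
C1: sp3 ✓
C2: sp3 ✓
C3: sp3 ✓
C4: sp3 ✓
C5: sp3 ✓
C6: sp3 ✓
C7: sp3 ✓
C8: sp
C9: sp
C10: sp3 ✓
C11: sp2
C12: sp2
C13: sp2
8 carbons are sp3.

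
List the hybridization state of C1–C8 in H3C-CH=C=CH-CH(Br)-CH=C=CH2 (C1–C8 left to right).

C1 sp3, C2 sp2, C3 sp, C4 sp2, C5 sp3, C6 sp2, C7 sp, C8 sp2

C1 — 4 σ bonds. Steric number 4, so sp3.
C2 has 3 σ bonds, plus one π bond: steric number 3 → sp2.
C3: 2 σ bonds, plus two π bonds — 2 electron domains, sp.
C4 is sp2: 3 σ bonds, plus one π bond, 3 electron-density regions.
C5 — 4 σ bonds. Steric number 4, so sp3.
C6 has 3 σ bonds, plus one π bond: steric number 3 → sp2.
C7 carries 2 σ bonds, plus two π bonds, giving a steric number of 2, so it is sp.
C8: 3 σ bonds, plus one π bond; 3 regions of electron density → sp2.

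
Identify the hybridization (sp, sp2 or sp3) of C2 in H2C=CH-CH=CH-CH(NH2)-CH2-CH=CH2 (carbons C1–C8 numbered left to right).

C2 is sp2: 3 σ bonds, plus one π bond, 3 electron-density regions.

sp^2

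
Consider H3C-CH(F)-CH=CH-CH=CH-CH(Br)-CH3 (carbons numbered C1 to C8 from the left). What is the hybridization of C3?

C3: 3 σ bonds, plus one π bond; 3 regions of electron density → sp2.

sp2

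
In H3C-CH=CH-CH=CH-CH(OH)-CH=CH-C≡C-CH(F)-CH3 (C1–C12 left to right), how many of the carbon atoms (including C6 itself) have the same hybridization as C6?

4

C6 is sp3 (only σ bonds).
C1: sp3 ✓
C2: sp2
C3: sp2
C4: sp2
C5: sp2
C6: sp3 ✓
C7: sp2
C8: sp2
C9: sp
C10: sp
C11: sp3 ✓
C12: sp3 ✓
4 carbons are sp3.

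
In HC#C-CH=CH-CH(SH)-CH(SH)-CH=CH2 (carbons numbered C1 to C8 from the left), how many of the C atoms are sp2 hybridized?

4

C1: sp
C2: sp
C3: sp2 ✓
C4: sp2 ✓
C5: sp3
C6: sp3
C7: sp2 ✓
C8: sp2 ✓
C3, C4, C7, C8 → 4 sp2 carbons.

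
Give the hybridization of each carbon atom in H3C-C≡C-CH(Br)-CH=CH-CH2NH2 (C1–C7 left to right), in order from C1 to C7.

C1 sp3, C2 sp, C3 sp, C4 sp3, C5 sp2, C6 sp2, C7 sp3

C1: 4 σ bonds — 4 electron domains, sp3.
C2 has 2 σ bonds, plus two π bonds: steric number 2 → sp.
C3 is sp: 2 σ bonds, plus two π bonds, 2 electron-density regions.
C4: 4 σ bonds; 4 regions of electron density → sp3.
C5: 3 σ bonds, plus one π bond — 3 electron domains, sp2.
C6 carries 3 σ bonds, plus one π bond, giving a steric number of 3, so it is sp2.
C7 has 4 σ bonds: steric number 4 → sp3.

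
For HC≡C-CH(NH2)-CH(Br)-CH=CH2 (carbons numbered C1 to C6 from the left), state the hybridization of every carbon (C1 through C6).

C1 sp, C2 sp, C3 sp3, C4 sp3, C5 sp2, C6 sp2

C1 carries 2 σ bonds, plus two π bonds, giving a steric number of 2, so it is sp.
C2 (2 σ bonds, plus two π bonds) has steric number 2: sp.
C3 has 4 σ bonds: steric number 4 → sp3.
C4 (4 σ bonds) has steric number 4: sp3.
C5 carries 3 σ bonds, plus one π bond, giving a steric number of 3, so it is sp2.
C6 (3 σ bonds, plus one π bond) has steric number 3: sp2.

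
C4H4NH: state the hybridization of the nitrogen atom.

sp2

N has three σ bonds; its lone pair occupies the p orbital and is part of the aromatic π system, so N is sp2 (not the sp3 a naive steric count of 4 would give).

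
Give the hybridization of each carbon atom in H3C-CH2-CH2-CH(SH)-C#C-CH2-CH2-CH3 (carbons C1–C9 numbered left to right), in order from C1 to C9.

C1 — 4 σ bonds. Steric number 4, so sp3.
C2 (4 σ bonds) has steric number 4: sp3.
C3 — 4 σ bonds. Steric number 4, so sp3.
C4 has 4 σ bonds: steric number 4 → sp3.
C5: 2 σ bonds, plus two π bonds; 2 regions of electron density → sp.
C6: 2 σ bonds, plus two π bonds — 2 electron domains, sp.
C7 has 4 σ bonds: steric number 4 → sp3.
C8 — 4 σ bonds. Steric number 4, so sp3.
C9 — 4 σ bonds. Steric number 4, so sp3.

C1 sp3, C2 sp3, C3 sp3, C4 sp3, C5 sp, C6 sp, C7 sp3, C8 sp3, C9 sp3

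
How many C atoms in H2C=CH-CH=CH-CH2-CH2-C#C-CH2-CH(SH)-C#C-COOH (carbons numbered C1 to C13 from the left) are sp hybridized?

C1: sp2
C2: sp2
C3: sp2
C4: sp2
C5: sp3
C6: sp3
C7: sp ✓
C8: sp ✓
C9: sp3
C10: sp3
C11: sp ✓
C12: sp ✓
C13: sp2
C7, C8, C11, C12 → 4 sp carbons.

4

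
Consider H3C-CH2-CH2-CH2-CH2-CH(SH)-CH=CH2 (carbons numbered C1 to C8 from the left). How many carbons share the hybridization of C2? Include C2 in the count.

6

C2 is sp3 (only σ bonds).
C1: sp3 ✓
C2: sp3 ✓
C3: sp3 ✓
C4: sp3 ✓
C5: sp3 ✓
C6: sp3 ✓
C7: sp2
C8: sp2
6 carbons are sp3.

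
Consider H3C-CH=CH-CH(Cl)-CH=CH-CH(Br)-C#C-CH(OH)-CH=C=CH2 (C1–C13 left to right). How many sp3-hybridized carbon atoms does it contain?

C1: sp3 ✓
C2: sp2
C3: sp2
C4: sp3 ✓
C5: sp2
C6: sp2
C7: sp3 ✓
C8: sp
C9: sp
C10: sp3 ✓
C11: sp2
C12: sp
C13: sp2
C1, C4, C7, C10 → 4 sp3 carbons.

4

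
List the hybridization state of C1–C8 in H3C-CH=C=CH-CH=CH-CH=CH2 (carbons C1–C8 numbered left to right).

C1 sp3, C2 sp2, C3 sp, C4 sp2, C5 sp2, C6 sp2, C7 sp2, C8 sp2

C1 has 4 σ bonds: steric number 4 → sp3.
C2: 3 σ bonds, plus one π bond — 3 electron domains, sp2.
C3 carries 2 σ bonds, plus two π bonds, giving a steric number of 2, so it is sp.
C4 (3 σ bonds, plus one π bond) has steric number 3: sp2.
C5: 3 σ bonds, plus one π bond — 3 electron domains, sp2.
C6 carries 3 σ bonds, plus one π bond, giving a steric number of 3, so it is sp2.
C7 (3 σ bonds, plus one π bond) has steric number 3: sp2.
C8 (3 σ bonds, plus one π bond) has steric number 3: sp2.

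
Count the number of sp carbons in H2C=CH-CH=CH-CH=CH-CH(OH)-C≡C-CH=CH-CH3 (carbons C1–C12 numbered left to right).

C1: sp2
C2: sp2
C3: sp2
C4: sp2
C5: sp2
C6: sp2
C7: sp3
C8: sp ✓
C9: sp ✓
C10: sp2
C11: sp2
C12: sp3
C8, C9 → 2 sp carbons.

2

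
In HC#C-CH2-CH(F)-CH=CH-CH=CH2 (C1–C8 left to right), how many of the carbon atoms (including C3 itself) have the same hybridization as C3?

2

C3 is sp3 (only σ bonds).
C1: sp
C2: sp
C3: sp3 ✓
C4: sp3 ✓
C5: sp2
C6: sp2
C7: sp2
C8: sp2
2 carbons are sp3.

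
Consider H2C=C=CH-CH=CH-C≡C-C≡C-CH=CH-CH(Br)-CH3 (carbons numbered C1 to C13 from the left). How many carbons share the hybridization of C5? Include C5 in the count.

6

C5 is sp2 (one π bond).
C1: sp2 ✓
C2: sp
C3: sp2 ✓
C4: sp2 ✓
C5: sp2 ✓
C6: sp
C7: sp
C8: sp
C9: sp
C10: sp2 ✓
C11: sp2 ✓
C12: sp3
C13: sp3
6 carbons are sp2.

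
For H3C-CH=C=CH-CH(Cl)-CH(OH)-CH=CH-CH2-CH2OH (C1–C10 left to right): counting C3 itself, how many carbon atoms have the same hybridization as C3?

C3 is sp (two π bonds).
C1: sp3
C2: sp2
C3: sp ✓
C4: sp2
C5: sp3
C6: sp3
C7: sp2
C8: sp2
C9: sp3
C10: sp3
1 carbon is sp.

1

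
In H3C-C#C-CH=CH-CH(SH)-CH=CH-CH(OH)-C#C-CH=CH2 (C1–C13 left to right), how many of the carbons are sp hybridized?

C1: sp3
C2: sp ✓
C3: sp ✓
C4: sp2
C5: sp2
C6: sp3
C7: sp2
C8: sp2
C9: sp3
C10: sp ✓
C11: sp ✓
C12: sp2
C13: sp2
C2, C3, C10, C11 → 4 sp carbons.

4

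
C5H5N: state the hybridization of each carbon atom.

Each carbon atom: 3 σ bonds, plus one π bond — 3 electron domains, sp2.

sp²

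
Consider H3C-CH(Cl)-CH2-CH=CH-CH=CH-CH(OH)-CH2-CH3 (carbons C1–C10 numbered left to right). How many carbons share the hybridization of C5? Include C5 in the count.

C5 is sp2 (one π bond).
C1: sp3
C2: sp3
C3: sp3
C4: sp2 ✓
C5: sp2 ✓
C6: sp2 ✓
C7: sp2 ✓
C8: sp3
C9: sp3
C10: sp3
4 carbons are sp2.

4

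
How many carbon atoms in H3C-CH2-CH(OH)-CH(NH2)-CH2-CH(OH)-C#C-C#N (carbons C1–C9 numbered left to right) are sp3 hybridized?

6

C1: sp3 ✓
C2: sp3 ✓
C3: sp3 ✓
C4: sp3 ✓
C5: sp3 ✓
C6: sp3 ✓
C7: sp
C8: sp
C9: sp
C1, C2, C3, C4, C5, C6 → 6 sp3 carbons.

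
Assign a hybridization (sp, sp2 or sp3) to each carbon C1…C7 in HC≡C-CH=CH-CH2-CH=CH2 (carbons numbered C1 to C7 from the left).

C1 — 2 σ bonds, plus two π bonds. Steric number 2, so sp.
C2 is sp: 2 σ bonds, plus two π bonds, 2 electron-density regions.
C3 — 3 σ bonds, plus one π bond. Steric number 3, so sp2.
C4 carries 3 σ bonds, plus one π bond, giving a steric number of 3, so it is sp2.
C5 (4 σ bonds) has steric number 4: sp3.
C6 carries 3 σ bonds, plus one π bond, giving a steric number of 3, so it is sp2.
C7 has 3 σ bonds, plus one π bond: steric number 3 → sp2.

C1 sp, C2 sp, C3 sp2, C4 sp2, C5 sp3, C6 sp2, C7 sp2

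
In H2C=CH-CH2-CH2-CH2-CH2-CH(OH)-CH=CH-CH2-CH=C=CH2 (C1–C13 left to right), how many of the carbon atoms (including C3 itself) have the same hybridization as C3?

C3 is sp3 (only σ bonds).
C1: sp2
C2: sp2
C3: sp3 ✓
C4: sp3 ✓
C5: sp3 ✓
C6: sp3 ✓
C7: sp3 ✓
C8: sp2
C9: sp2
C10: sp3 ✓
C11: sp2
C12: sp
C13: sp2
6 carbons are sp3.

6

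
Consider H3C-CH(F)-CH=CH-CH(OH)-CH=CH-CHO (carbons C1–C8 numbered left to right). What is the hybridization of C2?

C2 — 4 σ bonds. Steric number 4, so sp3.

sp3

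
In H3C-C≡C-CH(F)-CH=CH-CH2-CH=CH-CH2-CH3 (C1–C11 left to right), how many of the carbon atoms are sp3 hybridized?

C1: sp3 ✓
C2: sp
C3: sp
C4: sp3 ✓
C5: sp2
C6: sp2
C7: sp3 ✓
C8: sp2
C9: sp2
C10: sp3 ✓
C11: sp3 ✓
C1, C4, C7, C10, C11 → 5 sp3 carbons.

5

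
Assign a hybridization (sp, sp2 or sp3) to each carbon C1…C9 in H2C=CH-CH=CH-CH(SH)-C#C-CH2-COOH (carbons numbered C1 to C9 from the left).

C1 is sp2: 3 σ bonds, plus one π bond, 3 electron-density regions.
C2 has 3 σ bonds, plus one π bond: steric number 3 → sp2.
C3 has 3 σ bonds, plus one π bond: steric number 3 → sp2.
C4 carries 3 σ bonds, plus one π bond, giving a steric number of 3, so it is sp2.
C5: 4 σ bonds; 4 regions of electron density → sp3.
C6: 2 σ bonds, plus two π bonds — 2 electron domains, sp.
C7 — 2 σ bonds, plus two π bonds. Steric number 2, so sp.
C8 is sp3: 4 σ bonds, 4 electron-density regions.
C9: 3 σ bonds, plus one π bond; 3 regions of electron density → sp2.

C1 sp2, C2 sp2, C3 sp2, C4 sp2, C5 sp3, C6 sp, C7 sp, C8 sp3, C9 sp2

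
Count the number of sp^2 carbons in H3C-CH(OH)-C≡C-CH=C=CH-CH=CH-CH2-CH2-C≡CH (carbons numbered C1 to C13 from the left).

4

C1: sp3
C2: sp3
C3: sp
C4: sp
C5: sp2 ✓
C6: sp
C7: sp2 ✓
C8: sp2 ✓
C9: sp2 ✓
C10: sp3
C11: sp3
C12: sp
C13: sp
C5, C7, C8, C9 → 4 sp2 carbons.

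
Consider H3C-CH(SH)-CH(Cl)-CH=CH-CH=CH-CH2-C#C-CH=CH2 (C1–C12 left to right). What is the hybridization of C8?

sp³

C8 carries 4 σ bonds, giving a steric number of 4, so it is sp3.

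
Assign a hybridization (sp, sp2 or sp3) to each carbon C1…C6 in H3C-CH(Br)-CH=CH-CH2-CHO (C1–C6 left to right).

C1: 4 σ bonds; 4 regions of electron density → sp3.
C2 carries 4 σ bonds, giving a steric number of 4, so it is sp3.
C3 is sp2: 3 σ bonds, plus one π bond, 3 electron-density regions.
C4 has 3 σ bonds, plus one π bond: steric number 3 → sp2.
C5 — 4 σ bonds. Steric number 4, so sp3.
C6: 3 σ bonds, plus one π bond — 3 electron domains, sp2.

C1 sp3, C2 sp3, C3 sp2, C4 sp2, C5 sp3, C6 sp2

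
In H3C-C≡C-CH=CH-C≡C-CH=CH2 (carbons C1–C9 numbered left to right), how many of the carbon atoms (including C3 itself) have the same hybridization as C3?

4

C3 is sp (two π bonds).
C1: sp3
C2: sp ✓
C3: sp ✓
C4: sp2
C5: sp2
C6: sp ✓
C7: sp ✓
C8: sp2
C9: sp2
4 carbons are sp.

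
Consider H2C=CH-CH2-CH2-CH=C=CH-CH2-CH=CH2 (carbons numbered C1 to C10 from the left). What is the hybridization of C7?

C7 has 3 σ bonds, plus one π bond: steric number 3 → sp2.

sp²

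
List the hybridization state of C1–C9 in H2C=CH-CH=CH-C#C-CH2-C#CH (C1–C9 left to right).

C1 carries 3 σ bonds, plus one π bond, giving a steric number of 3, so it is sp2.
C2 — 3 σ bonds, plus one π bond. Steric number 3, so sp2.
C3: 3 σ bonds, plus one π bond — 3 electron domains, sp2.
C4 (3 σ bonds, plus one π bond) has steric number 3: sp2.
C5 has 2 σ bonds, plus two π bonds: steric number 2 → sp.
C6 has 2 σ bonds, plus two π bonds: steric number 2 → sp.
C7 carries 4 σ bonds, giving a steric number of 4, so it is sp3.
C8 (2 σ bonds, plus two π bonds) has steric number 2: sp.
C9 is sp: 2 σ bonds, plus two π bonds, 2 electron-density regions.

C1 sp2, C2 sp2, C3 sp2, C4 sp2, C5 sp, C6 sp, C7 sp3, C8 sp, C9 sp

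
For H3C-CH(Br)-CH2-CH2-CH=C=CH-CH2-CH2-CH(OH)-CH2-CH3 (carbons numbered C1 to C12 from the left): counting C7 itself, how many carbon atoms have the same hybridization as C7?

2

C7 is sp2 (one π bond).
C1: sp3
C2: sp3
C3: sp3
C4: sp3
C5: sp2 ✓
C6: sp
C7: sp2 ✓
C8: sp3
C9: sp3
C10: sp3
C11: sp3
C12: sp3
2 carbons are sp2.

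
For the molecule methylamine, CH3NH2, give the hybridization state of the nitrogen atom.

Three σ bonds + one lone pair = steric number 4 → sp3.

sp³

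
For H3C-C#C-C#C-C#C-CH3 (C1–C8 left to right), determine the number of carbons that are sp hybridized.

C1: sp3
C2: sp ✓
C3: sp ✓
C4: sp ✓
C5: sp ✓
C6: sp ✓
C7: sp ✓
C8: sp3
C2, C3, C4, C5, C6, C7 → 6 sp carbons.

6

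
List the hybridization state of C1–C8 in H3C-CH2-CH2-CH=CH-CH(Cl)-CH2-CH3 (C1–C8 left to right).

C1 sp3, C2 sp3, C3 sp3, C4 sp2, C5 sp2, C6 sp3, C7 sp3, C8 sp3

C1: 4 σ bonds; 4 regions of electron density → sp3.
C2 is sp3: 4 σ bonds, 4 electron-density regions.
C3 is sp3: 4 σ bonds, 4 electron-density regions.
C4 (3 σ bonds, plus one π bond) has steric number 3: sp2.
C5: 3 σ bonds, plus one π bond — 3 electron domains, sp2.
C6: 4 σ bonds; 4 regions of electron density → sp3.
C7 (4 σ bonds) has steric number 4: sp3.
C8 has 4 σ bonds: steric number 4 → sp3.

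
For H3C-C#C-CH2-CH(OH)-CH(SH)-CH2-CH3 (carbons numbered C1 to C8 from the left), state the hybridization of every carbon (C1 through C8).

C1 sp3, C2 sp, C3 sp, C4 sp3, C5 sp3, C6 sp3, C7 sp3, C8 sp3

C1 carries 4 σ bonds, giving a steric number of 4, so it is sp3.
C2 has 2 σ bonds, plus two π bonds: steric number 2 → sp.
C3 has 2 σ bonds, plus two π bonds: steric number 2 → sp.
C4 — 4 σ bonds. Steric number 4, so sp3.
C5: 4 σ bonds; 4 regions of electron density → sp3.
C6 (4 σ bonds) has steric number 4: sp3.
C7 is sp3: 4 σ bonds, 4 electron-density regions.
C8 has 4 σ bonds: steric number 4 → sp3.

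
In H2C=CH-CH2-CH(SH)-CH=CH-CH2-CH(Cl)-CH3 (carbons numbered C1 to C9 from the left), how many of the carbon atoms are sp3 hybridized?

5

C1: sp2
C2: sp2
C3: sp3 ✓
C4: sp3 ✓
C5: sp2
C6: sp2
C7: sp3 ✓
C8: sp3 ✓
C9: sp3 ✓
C3, C4, C7, C8, C9 → 5 sp3 carbons.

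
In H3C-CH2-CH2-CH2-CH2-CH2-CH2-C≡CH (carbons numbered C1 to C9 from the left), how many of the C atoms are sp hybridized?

C1: sp3
C2: sp3
C3: sp3
C4: sp3
C5: sp3
C6: sp3
C7: sp3
C8: sp ✓
C9: sp ✓
C8, C9 → 2 sp carbons.

2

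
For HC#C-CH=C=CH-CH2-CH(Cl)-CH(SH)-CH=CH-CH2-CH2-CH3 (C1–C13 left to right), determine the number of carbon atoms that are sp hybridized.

3

C1: sp ✓
C2: sp ✓
C3: sp2
C4: sp ✓
C5: sp2
C6: sp3
C7: sp3
C8: sp3
C9: sp2
C10: sp2
C11: sp3
C12: sp3
C13: sp3
C1, C2, C4 → 3 sp carbons.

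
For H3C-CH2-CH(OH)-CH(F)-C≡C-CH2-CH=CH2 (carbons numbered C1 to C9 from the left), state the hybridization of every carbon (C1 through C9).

C1: 4 σ bonds; 4 regions of electron density → sp3.
C2 — 4 σ bonds. Steric number 4, so sp3.
C3: 4 σ bonds — 4 electron domains, sp3.
C4 (4 σ bonds) has steric number 4: sp3.
C5 (2 σ bonds, plus two π bonds) has steric number 2: sp.
C6: 2 σ bonds, plus two π bonds; 2 regions of electron density → sp.
C7 has 4 σ bonds: steric number 4 → sp3.
C8 carries 3 σ bonds, plus one π bond, giving a steric number of 3, so it is sp2.
C9 has 3 σ bonds, plus one π bond: steric number 3 → sp2.

C1 sp3, C2 sp3, C3 sp3, C4 sp3, C5 sp, C6 sp, C7 sp3, C8 sp2, C9 sp2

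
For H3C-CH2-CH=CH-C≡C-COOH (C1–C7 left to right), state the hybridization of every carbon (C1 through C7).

C1 has 4 σ bonds: steric number 4 → sp3.
C2 — 4 σ bonds. Steric number 4, so sp3.
C3 — 3 σ bonds, plus one π bond. Steric number 3, so sp2.
C4 — 3 σ bonds, plus one π bond. Steric number 3, so sp2.
C5: 2 σ bonds, plus two π bonds; 2 regions of electron density → sp.
C6 — 2 σ bonds, plus two π bonds. Steric number 2, so sp.
C7 (3 σ bonds, plus one π bond) has steric number 3: sp2.

C1 sp3, C2 sp3, C3 sp2, C4 sp2, C5 sp, C6 sp, C7 sp2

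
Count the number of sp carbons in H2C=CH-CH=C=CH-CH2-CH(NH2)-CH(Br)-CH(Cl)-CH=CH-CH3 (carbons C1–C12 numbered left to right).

1

C1: sp2
C2: sp2
C3: sp2
C4: sp ✓
C5: sp2
C6: sp3
C7: sp3
C8: sp3
C9: sp3
C10: sp2
C11: sp2
C12: sp3
C4 → 1 sp carbon.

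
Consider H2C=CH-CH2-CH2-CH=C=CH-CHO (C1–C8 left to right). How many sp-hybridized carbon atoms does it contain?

C1: sp2
C2: sp2
C3: sp3
C4: sp3
C5: sp2
C6: sp ✓
C7: sp2
C8: sp2
C6 → 1 sp carbon.

1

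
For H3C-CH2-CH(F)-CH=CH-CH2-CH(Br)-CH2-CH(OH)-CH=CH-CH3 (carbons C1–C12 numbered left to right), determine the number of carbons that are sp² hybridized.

C1: sp3
C2: sp3
C3: sp3
C4: sp2 ✓
C5: sp2 ✓
C6: sp3
C7: sp3
C8: sp3
C9: sp3
C10: sp2 ✓
C11: sp2 ✓
C12: sp3
C4, C5, C10, C11 → 4 sp2 carbons.

4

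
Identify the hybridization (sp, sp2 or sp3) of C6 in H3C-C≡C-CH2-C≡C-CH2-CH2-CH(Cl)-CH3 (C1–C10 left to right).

C6 carries 2 σ bonds, plus two π bonds, giving a steric number of 2, so it is sp.

sp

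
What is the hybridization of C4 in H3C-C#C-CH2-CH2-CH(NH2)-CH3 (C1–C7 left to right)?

C4: 4 σ bonds; 4 regions of electron density → sp3.

sp^3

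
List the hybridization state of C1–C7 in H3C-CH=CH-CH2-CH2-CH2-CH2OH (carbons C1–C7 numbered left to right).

C1 sp3, C2 sp2, C3 sp2, C4 sp3, C5 sp3, C6 sp3, C7 sp3

C1: 4 σ bonds — 4 electron domains, sp3.
C2: 3 σ bonds, plus one π bond; 3 regions of electron density → sp2.
C3: 3 σ bonds, plus one π bond — 3 electron domains, sp2.
C4 — 4 σ bonds. Steric number 4, so sp3.
C5 (4 σ bonds) has steric number 4: sp3.
C6: 4 σ bonds; 4 regions of electron density → sp3.
C7 is sp3: 4 σ bonds, 4 electron-density regions.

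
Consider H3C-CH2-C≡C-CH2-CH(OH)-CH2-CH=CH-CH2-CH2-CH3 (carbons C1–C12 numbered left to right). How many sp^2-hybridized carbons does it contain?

2

C1: sp3
C2: sp3
C3: sp
C4: sp
C5: sp3
C6: sp3
C7: sp3
C8: sp2 ✓
C9: sp2 ✓
C10: sp3
C11: sp3
C12: sp3
C8, C9 → 2 sp2 carbons.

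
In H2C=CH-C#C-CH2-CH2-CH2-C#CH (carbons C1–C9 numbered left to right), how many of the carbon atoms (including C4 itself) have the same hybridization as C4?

4

C4 is sp (two π bonds).
C1: sp2
C2: sp2
C3: sp ✓
C4: sp ✓
C5: sp3
C6: sp3
C7: sp3
C8: sp ✓
C9: sp ✓
4 carbons are sp.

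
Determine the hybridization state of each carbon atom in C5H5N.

sp2

Each carbon atom has 3 σ bonds, plus one π bond: steric number 3 → sp2.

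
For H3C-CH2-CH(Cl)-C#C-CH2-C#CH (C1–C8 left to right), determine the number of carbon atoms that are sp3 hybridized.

C1: sp3 ✓
C2: sp3 ✓
C3: sp3 ✓
C4: sp
C5: sp
C6: sp3 ✓
C7: sp
C8: sp
C1, C2, C3, C6 → 4 sp3 carbons.

4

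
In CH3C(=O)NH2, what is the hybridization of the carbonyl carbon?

sp2

The carbonyl carbon has 3 σ bonds, plus one π bond: steric number 3 → sp2.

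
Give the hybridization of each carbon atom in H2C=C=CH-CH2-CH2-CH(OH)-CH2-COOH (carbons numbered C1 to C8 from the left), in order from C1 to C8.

C1 has 3 σ bonds, plus one π bond: steric number 3 → sp2.
C2 is sp: 2 σ bonds, plus two π bonds, 2 electron-density regions.
C3 has 3 σ bonds, plus one π bond: steric number 3 → sp2.
C4: 4 σ bonds — 4 electron domains, sp3.
C5 (4 σ bonds) has steric number 4: sp3.
C6 (4 σ bonds) has steric number 4: sp3.
C7 carries 4 σ bonds, giving a steric number of 4, so it is sp3.
C8 — 3 σ bonds, plus one π bond. Steric number 3, so sp2.

C1 sp2, C2 sp, C3 sp2, C4 sp3, C5 sp3, C6 sp3, C7 sp3, C8 sp2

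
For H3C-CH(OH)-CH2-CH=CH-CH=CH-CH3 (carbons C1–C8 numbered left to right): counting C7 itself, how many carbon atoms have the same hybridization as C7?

C7 is sp2 (one π bond).
C1: sp3
C2: sp3
C3: sp3
C4: sp2 ✓
C5: sp2 ✓
C6: sp2 ✓
C7: sp2 ✓
C8: sp3
4 carbons are sp2.

4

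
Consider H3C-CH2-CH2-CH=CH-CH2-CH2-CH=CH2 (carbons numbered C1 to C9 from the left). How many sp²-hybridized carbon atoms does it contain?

4

C1: sp3
C2: sp3
C3: sp3
C4: sp2 ✓
C5: sp2 ✓
C6: sp3
C7: sp3
C8: sp2 ✓
C9: sp2 ✓
C4, C5, C8, C9 → 4 sp2 carbons.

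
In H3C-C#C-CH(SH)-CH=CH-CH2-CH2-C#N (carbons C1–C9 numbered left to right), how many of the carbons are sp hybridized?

C1: sp3
C2: sp ✓
C3: sp ✓
C4: sp3
C5: sp2
C6: sp2
C7: sp3
C8: sp3
C9: sp ✓
C2, C3, C9 → 3 sp carbons.

3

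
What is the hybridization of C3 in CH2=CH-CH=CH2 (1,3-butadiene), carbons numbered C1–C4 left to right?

C3 is sp2: 3 σ bonds, plus one π bond, 3 electron-density regions.

sp²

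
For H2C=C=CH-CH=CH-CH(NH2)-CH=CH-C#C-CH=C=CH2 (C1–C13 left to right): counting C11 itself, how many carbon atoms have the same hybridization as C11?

8

C11 is sp2 (one π bond).
C1: sp2 ✓
C2: sp
C3: sp2 ✓
C4: sp2 ✓
C5: sp2 ✓
C6: sp3
C7: sp2 ✓
C8: sp2 ✓
C9: sp
C10: sp
C11: sp2 ✓
C12: sp
C13: sp2 ✓
8 carbons are sp2.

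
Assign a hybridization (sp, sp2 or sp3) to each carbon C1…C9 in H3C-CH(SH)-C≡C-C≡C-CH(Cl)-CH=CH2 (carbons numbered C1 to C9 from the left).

C1 sp3, C2 sp3, C3 sp, C4 sp, C5 sp, C6 sp, C7 sp3, C8 sp2, C9 sp2

C1: 4 σ bonds; 4 regions of electron density → sp3.
C2 carries 4 σ bonds, giving a steric number of 4, so it is sp3.
C3: 2 σ bonds, plus two π bonds; 2 regions of electron density → sp.
C4 has 2 σ bonds, plus two π bonds: steric number 2 → sp.
C5 — 2 σ bonds, plus two π bonds. Steric number 2, so sp.
C6 has 2 σ bonds, plus two π bonds: steric number 2 → sp.
C7 is sp3: 4 σ bonds, 4 electron-density regions.
C8 is sp2: 3 σ bonds, plus one π bond, 3 electron-density regions.
C9: 3 σ bonds, plus one π bond; 3 regions of electron density → sp2.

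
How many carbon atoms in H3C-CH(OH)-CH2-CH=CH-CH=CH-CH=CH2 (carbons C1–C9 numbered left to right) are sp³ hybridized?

3

C1: sp3 ✓
C2: sp3 ✓
C3: sp3 ✓
C4: sp2
C5: sp2
C6: sp2
C7: sp2
C8: sp2
C9: sp2
C1, C2, C3 → 3 sp3 carbons.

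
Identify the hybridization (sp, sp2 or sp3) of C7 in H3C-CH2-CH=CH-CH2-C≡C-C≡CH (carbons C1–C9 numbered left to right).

C7 has 2 σ bonds, plus two π bonds: steric number 2 → sp.

sp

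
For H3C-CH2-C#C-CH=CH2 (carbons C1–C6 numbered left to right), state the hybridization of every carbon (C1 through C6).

C1 sp3, C2 sp3, C3 sp, C4 sp, C5 sp2, C6 sp2

C1 carries 4 σ bonds, giving a steric number of 4, so it is sp3.
C2: 4 σ bonds — 4 electron domains, sp3.
C3 — 2 σ bonds, plus two π bonds. Steric number 2, so sp.
C4: 2 σ bonds, plus two π bonds — 2 electron domains, sp.
C5: 3 σ bonds, plus one π bond — 3 electron domains, sp2.
C6 has 3 σ bonds, plus one π bond: steric number 3 → sp2.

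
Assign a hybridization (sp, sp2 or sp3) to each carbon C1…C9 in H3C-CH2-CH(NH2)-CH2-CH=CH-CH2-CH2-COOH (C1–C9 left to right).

C1 sp3, C2 sp3, C3 sp3, C4 sp3, C5 sp2, C6 sp2, C7 sp3, C8 sp3, C9 sp2

C1 is sp3: 4 σ bonds, 4 electron-density regions.
C2 is sp3: 4 σ bonds, 4 electron-density regions.
C3 has 4 σ bonds: steric number 4 → sp3.
C4: 4 σ bonds — 4 electron domains, sp3.
C5 (3 σ bonds, plus one π bond) has steric number 3: sp2.
C6: 3 σ bonds, plus one π bond; 3 regions of electron density → sp2.
C7 is sp3: 4 σ bonds, 4 electron-density regions.
C8: 4 σ bonds; 4 regions of electron density → sp3.
C9 — 3 σ bonds, plus one π bond. Steric number 3, so sp2.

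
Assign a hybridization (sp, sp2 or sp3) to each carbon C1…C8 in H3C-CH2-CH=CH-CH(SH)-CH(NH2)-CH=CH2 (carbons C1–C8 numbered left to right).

C1 sp3, C2 sp3, C3 sp2, C4 sp2, C5 sp3, C6 sp3, C7 sp2, C8 sp2

C1 (4 σ bonds) has steric number 4: sp3.
C2 has 4 σ bonds: steric number 4 → sp3.
C3 carries 3 σ bonds, plus one π bond, giving a steric number of 3, so it is sp2.
C4: 3 σ bonds, plus one π bond — 3 electron domains, sp2.
C5: 4 σ bonds; 4 regions of electron density → sp3.
C6 is sp3: 4 σ bonds, 4 electron-density regions.
C7 — 3 σ bonds, plus one π bond. Steric number 3, so sp2.
C8: 3 σ bonds, plus one π bond; 3 regions of electron density → sp2.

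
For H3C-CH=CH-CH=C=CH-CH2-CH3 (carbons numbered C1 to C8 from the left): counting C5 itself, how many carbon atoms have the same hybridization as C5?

C5 is sp (two π bonds).
C1: sp3
C2: sp2
C3: sp2
C4: sp2
C5: sp ✓
C6: sp2
C7: sp3
C8: sp3
1 carbon is sp.

1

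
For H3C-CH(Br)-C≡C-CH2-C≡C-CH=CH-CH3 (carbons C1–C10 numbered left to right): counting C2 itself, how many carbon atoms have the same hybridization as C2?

C2 is sp3 (only σ bonds).
C1: sp3 ✓
C2: sp3 ✓
C3: sp
C4: sp
C5: sp3 ✓
C6: sp
C7: sp
C8: sp2
C9: sp2
C10: sp3 ✓
4 carbons are sp3.

4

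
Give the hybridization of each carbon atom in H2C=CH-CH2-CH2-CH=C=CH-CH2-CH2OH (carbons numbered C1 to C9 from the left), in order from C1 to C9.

C1 sp2, C2 sp2, C3 sp3, C4 sp3, C5 sp2, C6 sp, C7 sp2, C8 sp3, C9 sp3

C1: 3 σ bonds, plus one π bond — 3 electron domains, sp2.
C2 has 3 σ bonds, plus one π bond: steric number 3 → sp2.
C3: 4 σ bonds; 4 regions of electron density → sp3.
C4: 4 σ bonds — 4 electron domains, sp3.
C5 is sp2: 3 σ bonds, plus one π bond, 3 electron-density regions.
C6 is sp: 2 σ bonds, plus two π bonds, 2 electron-density regions.
C7: 3 σ bonds, plus one π bond — 3 electron domains, sp2.
C8 — 4 σ bonds. Steric number 4, so sp3.
C9 — 4 σ bonds. Steric number 4, so sp3.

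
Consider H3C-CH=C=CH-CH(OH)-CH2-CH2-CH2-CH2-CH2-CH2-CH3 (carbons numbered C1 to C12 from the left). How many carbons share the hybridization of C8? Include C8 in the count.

C8 is sp3 (only σ bonds).
C1: sp3 ✓
C2: sp2
C3: sp
C4: sp2
C5: sp3 ✓
C6: sp3 ✓
C7: sp3 ✓
C8: sp3 ✓
C9: sp3 ✓
C10: sp3 ✓
C11: sp3 ✓
C12: sp3 ✓
9 carbons are sp3.

9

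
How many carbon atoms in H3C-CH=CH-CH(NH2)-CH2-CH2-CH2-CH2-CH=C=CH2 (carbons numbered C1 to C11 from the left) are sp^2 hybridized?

4

C1: sp3
C2: sp2 ✓
C3: sp2 ✓
C4: sp3
C5: sp3
C6: sp3
C7: sp3
C8: sp3
C9: sp2 ✓
C10: sp
C11: sp2 ✓
C2, C3, C9, C11 → 4 sp2 carbons.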